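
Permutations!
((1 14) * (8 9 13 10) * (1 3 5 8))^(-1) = (1 10 13 9 8 5 3 14)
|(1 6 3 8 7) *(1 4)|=6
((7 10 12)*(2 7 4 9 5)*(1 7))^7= (1 2 5 9 4 12 10 7)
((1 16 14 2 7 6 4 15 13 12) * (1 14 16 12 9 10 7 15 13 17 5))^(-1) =(1 5 17 15 2 14 12)(4 6 7 10 9 13)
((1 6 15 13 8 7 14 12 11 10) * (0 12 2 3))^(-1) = ((0 12 11 10 1 6 15 13 8 7 14 2 3))^(-1) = (0 3 2 14 7 8 13 15 6 1 10 11 12)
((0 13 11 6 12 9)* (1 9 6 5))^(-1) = (0 9 1 5 11 13)(6 12)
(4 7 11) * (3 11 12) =[0, 1, 2, 11, 7, 5, 6, 12, 8, 9, 10, 4, 3] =(3 11 4 7 12)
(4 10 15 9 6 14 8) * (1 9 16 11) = [0, 9, 2, 3, 10, 5, 14, 7, 4, 6, 15, 1, 12, 13, 8, 16, 11] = (1 9 6 14 8 4 10 15 16 11)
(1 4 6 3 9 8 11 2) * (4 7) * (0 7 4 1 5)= (0 7 1 4 6 3 9 8 11 2 5)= [7, 4, 5, 9, 6, 0, 3, 1, 11, 8, 10, 2]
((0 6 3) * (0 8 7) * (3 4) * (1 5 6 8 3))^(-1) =(0 7 8)(1 4 6 5)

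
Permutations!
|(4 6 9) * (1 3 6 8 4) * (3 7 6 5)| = 4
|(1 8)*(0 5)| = |(0 5)(1 8)| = 2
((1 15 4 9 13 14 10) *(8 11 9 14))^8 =((1 15 4 14 10)(8 11 9 13))^8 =(1 14 15 10 4)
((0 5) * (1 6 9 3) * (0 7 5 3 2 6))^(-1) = (0 1 3)(2 9 6)(5 7)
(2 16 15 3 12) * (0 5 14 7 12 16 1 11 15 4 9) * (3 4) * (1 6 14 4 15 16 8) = [5, 11, 6, 8, 9, 4, 14, 12, 1, 0, 10, 16, 2, 13, 7, 15, 3] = (0 5 4 9)(1 11 16 3 8)(2 6 14 7 12)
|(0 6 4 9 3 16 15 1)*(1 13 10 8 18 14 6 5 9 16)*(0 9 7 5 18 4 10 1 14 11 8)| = 14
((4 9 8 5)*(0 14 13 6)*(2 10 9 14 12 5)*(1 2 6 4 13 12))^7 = ((0 1 2 10 9 8 6)(4 14 12 5 13))^7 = (4 12 13 14 5)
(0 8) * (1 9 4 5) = (0 8)(1 9 4 5) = [8, 9, 2, 3, 5, 1, 6, 7, 0, 4]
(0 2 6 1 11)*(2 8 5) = (0 8 5 2 6 1 11) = [8, 11, 6, 3, 4, 2, 1, 7, 5, 9, 10, 0]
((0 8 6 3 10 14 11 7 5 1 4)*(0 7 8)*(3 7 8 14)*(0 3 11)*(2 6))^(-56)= (0 14 11 10 3)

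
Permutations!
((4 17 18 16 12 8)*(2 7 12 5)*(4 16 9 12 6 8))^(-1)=((2 7 6 8 16 5)(4 17 18 9 12))^(-1)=(2 5 16 8 6 7)(4 12 9 18 17)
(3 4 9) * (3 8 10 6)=(3 4 9 8 10 6)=[0, 1, 2, 4, 9, 5, 3, 7, 10, 8, 6]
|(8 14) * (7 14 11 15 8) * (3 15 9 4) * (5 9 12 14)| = 10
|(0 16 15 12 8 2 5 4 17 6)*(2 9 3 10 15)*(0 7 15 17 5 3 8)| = 10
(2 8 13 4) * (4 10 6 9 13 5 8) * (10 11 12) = (2 4)(5 8)(6 9 13 11 12 10) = [0, 1, 4, 3, 2, 8, 9, 7, 5, 13, 6, 12, 10, 11]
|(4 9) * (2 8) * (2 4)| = |(2 8 4 9)| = 4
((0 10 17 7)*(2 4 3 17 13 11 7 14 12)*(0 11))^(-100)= ((0 10 13)(2 4 3 17 14 12)(7 11))^(-100)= (0 13 10)(2 3 14)(4 17 12)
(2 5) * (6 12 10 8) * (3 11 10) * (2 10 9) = (2 5 10 8 6 12 3 11 9) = [0, 1, 5, 11, 4, 10, 12, 7, 6, 2, 8, 9, 3]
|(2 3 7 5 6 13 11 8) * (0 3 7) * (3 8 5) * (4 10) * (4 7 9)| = 8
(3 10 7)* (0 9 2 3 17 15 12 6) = (0 9 2 3 10 7 17 15 12 6) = [9, 1, 3, 10, 4, 5, 0, 17, 8, 2, 7, 11, 6, 13, 14, 12, 16, 15]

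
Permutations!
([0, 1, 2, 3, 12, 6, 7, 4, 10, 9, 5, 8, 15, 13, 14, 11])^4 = (4 8 7 11 6 15 5 12 10)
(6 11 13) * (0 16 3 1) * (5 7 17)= (0 16 3 1)(5 7 17)(6 11 13)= [16, 0, 2, 1, 4, 7, 11, 17, 8, 9, 10, 13, 12, 6, 14, 15, 3, 5]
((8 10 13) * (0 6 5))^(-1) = (0 5 6)(8 13 10)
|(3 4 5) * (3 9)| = 4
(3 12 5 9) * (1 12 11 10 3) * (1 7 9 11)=(1 12 5 11 10 3)(7 9)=[0, 12, 2, 1, 4, 11, 6, 9, 8, 7, 3, 10, 5]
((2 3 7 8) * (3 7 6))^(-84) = (8)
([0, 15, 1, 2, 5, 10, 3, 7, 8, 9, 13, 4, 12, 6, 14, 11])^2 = [0, 11, 15, 1, 10, 13, 2, 7, 8, 9, 6, 5, 12, 3, 14, 4]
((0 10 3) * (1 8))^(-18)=((0 10 3)(1 8))^(-18)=(10)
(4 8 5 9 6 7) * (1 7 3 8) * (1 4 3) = (1 7 3 8 5 9 6) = [0, 7, 2, 8, 4, 9, 1, 3, 5, 6]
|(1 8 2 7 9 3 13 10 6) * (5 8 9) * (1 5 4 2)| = 24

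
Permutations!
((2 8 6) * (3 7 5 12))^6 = ((2 8 6)(3 7 5 12))^6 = (3 5)(7 12)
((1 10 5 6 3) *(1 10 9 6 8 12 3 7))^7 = ((1 9 6 7)(3 10 5 8 12))^7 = (1 7 6 9)(3 5 12 10 8)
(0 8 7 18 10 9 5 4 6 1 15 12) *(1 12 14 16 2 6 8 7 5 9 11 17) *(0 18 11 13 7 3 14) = (0 3 14 16 2 6 12 18 10 13 7 11 17 1 15)(4 8 5) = [3, 15, 6, 14, 8, 4, 12, 11, 5, 9, 13, 17, 18, 7, 16, 0, 2, 1, 10]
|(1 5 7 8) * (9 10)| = 4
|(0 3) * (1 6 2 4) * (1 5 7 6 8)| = 10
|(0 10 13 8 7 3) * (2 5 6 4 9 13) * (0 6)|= 28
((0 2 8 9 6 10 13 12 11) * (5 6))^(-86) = ((0 2 8 9 5 6 10 13 12 11))^(-86) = (0 5 12 8 10)(2 6 11 9 13)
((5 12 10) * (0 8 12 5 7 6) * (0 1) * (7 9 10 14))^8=((0 8 12 14 7 6 1)(9 10))^8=(0 8 12 14 7 6 1)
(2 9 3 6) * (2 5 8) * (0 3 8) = (0 3 6 5)(2 9 8) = [3, 1, 9, 6, 4, 0, 5, 7, 2, 8]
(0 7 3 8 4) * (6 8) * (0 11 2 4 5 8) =(0 7 3 6)(2 4 11)(5 8) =[7, 1, 4, 6, 11, 8, 0, 3, 5, 9, 10, 2]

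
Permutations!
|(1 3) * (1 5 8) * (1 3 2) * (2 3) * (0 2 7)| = |(0 2 1 3 5 8 7)| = 7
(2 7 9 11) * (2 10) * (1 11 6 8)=(1 11 10 2 7 9 6 8)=[0, 11, 7, 3, 4, 5, 8, 9, 1, 6, 2, 10]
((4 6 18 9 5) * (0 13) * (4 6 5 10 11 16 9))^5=((0 13)(4 5 6 18)(9 10 11 16))^5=(0 13)(4 5 6 18)(9 10 11 16)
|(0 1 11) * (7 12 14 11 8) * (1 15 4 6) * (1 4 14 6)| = 12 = |(0 15 14 11)(1 8 7 12 6 4)|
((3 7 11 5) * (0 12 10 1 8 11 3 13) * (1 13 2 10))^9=((0 12 1 8 11 5 2 10 13)(3 7))^9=(13)(3 7)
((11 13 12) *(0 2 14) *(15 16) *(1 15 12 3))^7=((0 2 14)(1 15 16 12 11 13 3))^7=(16)(0 2 14)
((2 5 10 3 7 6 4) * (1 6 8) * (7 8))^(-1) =(1 8 3 10 5 2 4 6)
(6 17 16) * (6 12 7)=(6 17 16 12 7)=[0, 1, 2, 3, 4, 5, 17, 6, 8, 9, 10, 11, 7, 13, 14, 15, 12, 16]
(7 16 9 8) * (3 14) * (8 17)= (3 14)(7 16 9 17 8)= [0, 1, 2, 14, 4, 5, 6, 16, 7, 17, 10, 11, 12, 13, 3, 15, 9, 8]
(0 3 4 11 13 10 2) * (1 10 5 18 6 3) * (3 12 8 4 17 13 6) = (0 1 10 2)(3 17 13 5 18)(4 11 6 12 8) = [1, 10, 0, 17, 11, 18, 12, 7, 4, 9, 2, 6, 8, 5, 14, 15, 16, 13, 3]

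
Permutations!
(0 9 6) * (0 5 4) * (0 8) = (0 9 6 5 4 8) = [9, 1, 2, 3, 8, 4, 5, 7, 0, 6]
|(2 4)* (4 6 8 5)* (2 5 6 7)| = 2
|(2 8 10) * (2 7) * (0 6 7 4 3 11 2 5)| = 12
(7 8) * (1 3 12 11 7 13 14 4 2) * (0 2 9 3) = (0 2 1)(3 12 11 7 8 13 14 4 9) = [2, 0, 1, 12, 9, 5, 6, 8, 13, 3, 10, 7, 11, 14, 4]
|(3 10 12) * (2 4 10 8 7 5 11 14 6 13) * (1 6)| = |(1 6 13 2 4 10 12 3 8 7 5 11 14)| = 13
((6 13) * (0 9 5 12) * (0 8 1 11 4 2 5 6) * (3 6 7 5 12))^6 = ((0 9 7 5 3 6 13)(1 11 4 2 12 8))^6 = (0 13 6 3 5 7 9)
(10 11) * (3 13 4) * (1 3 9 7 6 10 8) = (1 3 13 4 9 7 6 10 11 8) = [0, 3, 2, 13, 9, 5, 10, 6, 1, 7, 11, 8, 12, 4]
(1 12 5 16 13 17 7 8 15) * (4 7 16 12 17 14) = (1 17 16 13 14 4 7 8 15)(5 12) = [0, 17, 2, 3, 7, 12, 6, 8, 15, 9, 10, 11, 5, 14, 4, 1, 13, 16]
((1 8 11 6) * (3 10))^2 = ((1 8 11 6)(3 10))^2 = (1 11)(6 8)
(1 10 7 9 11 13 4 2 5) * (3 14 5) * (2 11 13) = (1 10 7 9 13 4 11 2 3 14 5) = [0, 10, 3, 14, 11, 1, 6, 9, 8, 13, 7, 2, 12, 4, 5]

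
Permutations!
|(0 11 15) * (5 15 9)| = 5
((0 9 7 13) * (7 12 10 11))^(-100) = (0 7 10 9 13 11 12)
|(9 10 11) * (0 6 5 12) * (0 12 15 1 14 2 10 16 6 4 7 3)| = |(0 4 7 3)(1 14 2 10 11 9 16 6 5 15)| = 20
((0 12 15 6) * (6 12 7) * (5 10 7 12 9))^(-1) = ((0 12 15 9 5 10 7 6))^(-1) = (0 6 7 10 5 9 15 12)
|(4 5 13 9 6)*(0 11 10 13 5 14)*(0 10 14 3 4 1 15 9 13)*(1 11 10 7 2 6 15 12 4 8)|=|(0 10)(1 12 4 3 8)(2 6 11 14 7)(9 15)|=10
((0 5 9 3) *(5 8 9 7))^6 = ((0 8 9 3)(5 7))^6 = (0 9)(3 8)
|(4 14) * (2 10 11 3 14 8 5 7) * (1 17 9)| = |(1 17 9)(2 10 11 3 14 4 8 5 7)| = 9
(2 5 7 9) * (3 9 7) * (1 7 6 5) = (1 7 6 5 3 9 2) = [0, 7, 1, 9, 4, 3, 5, 6, 8, 2]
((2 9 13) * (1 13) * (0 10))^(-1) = (0 10)(1 9 2 13) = ((0 10)(1 13 2 9))^(-1)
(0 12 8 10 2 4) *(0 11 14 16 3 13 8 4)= (0 12 4 11 14 16 3 13 8 10 2)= [12, 1, 0, 13, 11, 5, 6, 7, 10, 9, 2, 14, 4, 8, 16, 15, 3]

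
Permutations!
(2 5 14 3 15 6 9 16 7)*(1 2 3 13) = [0, 2, 5, 15, 4, 14, 9, 3, 8, 16, 10, 11, 12, 1, 13, 6, 7] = (1 2 5 14 13)(3 15 6 9 16 7)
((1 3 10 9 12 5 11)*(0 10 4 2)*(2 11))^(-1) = ((0 10 9 12 5 2)(1 3 4 11))^(-1) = (0 2 5 12 9 10)(1 11 4 3)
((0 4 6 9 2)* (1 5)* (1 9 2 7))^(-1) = (0 2 6 4)(1 7 9 5)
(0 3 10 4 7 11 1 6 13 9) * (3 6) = (0 6 13 9)(1 3 10 4 7 11) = [6, 3, 2, 10, 7, 5, 13, 11, 8, 0, 4, 1, 12, 9]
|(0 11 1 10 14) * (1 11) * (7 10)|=5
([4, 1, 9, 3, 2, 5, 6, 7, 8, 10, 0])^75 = (10)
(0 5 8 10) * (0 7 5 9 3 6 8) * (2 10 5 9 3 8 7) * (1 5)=[3, 5, 10, 6, 4, 0, 7, 9, 1, 8, 2]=(0 3 6 7 9 8 1 5)(2 10)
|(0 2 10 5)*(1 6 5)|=6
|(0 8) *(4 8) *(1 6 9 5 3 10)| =|(0 4 8)(1 6 9 5 3 10)| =6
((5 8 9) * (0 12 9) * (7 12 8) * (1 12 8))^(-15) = (0 8 7 5 9 12 1) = ((0 1 12 9 5 7 8))^(-15)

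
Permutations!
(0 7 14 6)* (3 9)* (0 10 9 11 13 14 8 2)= (0 7 8 2)(3 11 13 14 6 10 9)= [7, 1, 0, 11, 4, 5, 10, 8, 2, 3, 9, 13, 12, 14, 6]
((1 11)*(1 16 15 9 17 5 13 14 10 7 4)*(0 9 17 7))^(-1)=((0 9 7 4 1 11 16 15 17 5 13 14 10))^(-1)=(0 10 14 13 5 17 15 16 11 1 4 7 9)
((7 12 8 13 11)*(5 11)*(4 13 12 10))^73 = ((4 13 5 11 7 10)(8 12))^73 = (4 13 5 11 7 10)(8 12)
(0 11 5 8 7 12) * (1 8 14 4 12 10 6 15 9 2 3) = [11, 8, 3, 1, 12, 14, 15, 10, 7, 2, 6, 5, 0, 13, 4, 9] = (0 11 5 14 4 12)(1 8 7 10 6 15 9 2 3)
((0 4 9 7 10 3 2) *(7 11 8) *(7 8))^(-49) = (0 2 3 10 7 11 9 4)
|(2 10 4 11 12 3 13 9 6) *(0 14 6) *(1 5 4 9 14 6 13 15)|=|(0 6 2 10 9)(1 5 4 11 12 3 15)(13 14)|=70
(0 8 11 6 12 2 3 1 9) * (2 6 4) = [8, 9, 3, 1, 2, 5, 12, 7, 11, 0, 10, 4, 6] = (0 8 11 4 2 3 1 9)(6 12)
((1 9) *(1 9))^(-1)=(9)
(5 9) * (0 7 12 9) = (0 7 12 9 5) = [7, 1, 2, 3, 4, 0, 6, 12, 8, 5, 10, 11, 9]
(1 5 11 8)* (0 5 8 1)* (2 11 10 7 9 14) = [5, 8, 11, 3, 4, 10, 6, 9, 0, 14, 7, 1, 12, 13, 2] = (0 5 10 7 9 14 2 11 1 8)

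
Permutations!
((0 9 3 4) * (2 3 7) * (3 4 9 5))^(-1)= ((0 5 3 9 7 2 4))^(-1)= (0 4 2 7 9 3 5)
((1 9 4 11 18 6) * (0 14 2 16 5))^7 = ((0 14 2 16 5)(1 9 4 11 18 6))^7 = (0 2 5 14 16)(1 9 4 11 18 6)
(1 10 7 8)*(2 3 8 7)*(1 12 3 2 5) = [0, 10, 2, 8, 4, 1, 6, 7, 12, 9, 5, 11, 3] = (1 10 5)(3 8 12)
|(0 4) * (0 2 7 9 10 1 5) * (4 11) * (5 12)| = 10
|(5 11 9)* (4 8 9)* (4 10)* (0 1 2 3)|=12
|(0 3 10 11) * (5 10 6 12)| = 7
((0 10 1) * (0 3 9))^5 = (10)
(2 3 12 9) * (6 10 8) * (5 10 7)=(2 3 12 9)(5 10 8 6 7)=[0, 1, 3, 12, 4, 10, 7, 5, 6, 2, 8, 11, 9]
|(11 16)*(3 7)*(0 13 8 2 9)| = 10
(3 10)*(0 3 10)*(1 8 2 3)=(10)(0 1 8 2 3)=[1, 8, 3, 0, 4, 5, 6, 7, 2, 9, 10]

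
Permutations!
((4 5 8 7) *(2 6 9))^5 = ((2 6 9)(4 5 8 7))^5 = (2 9 6)(4 5 8 7)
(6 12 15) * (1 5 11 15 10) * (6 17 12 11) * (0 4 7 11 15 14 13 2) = (0 4 7 11 14 13 2)(1 5 6 15 17 12 10) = [4, 5, 0, 3, 7, 6, 15, 11, 8, 9, 1, 14, 10, 2, 13, 17, 16, 12]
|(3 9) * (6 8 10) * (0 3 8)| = |(0 3 9 8 10 6)| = 6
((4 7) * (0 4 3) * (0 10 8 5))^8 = ((0 4 7 3 10 8 5))^8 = (0 4 7 3 10 8 5)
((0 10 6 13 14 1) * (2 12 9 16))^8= (16)(0 6 14)(1 10 13)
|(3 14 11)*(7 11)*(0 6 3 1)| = 7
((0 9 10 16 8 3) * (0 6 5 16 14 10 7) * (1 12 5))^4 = (0 9 7)(1 8 12 3 5 6 16) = ((0 9 7)(1 12 5 16 8 3 6)(10 14))^4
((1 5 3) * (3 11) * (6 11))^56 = ((1 5 6 11 3))^56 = (1 5 6 11 3)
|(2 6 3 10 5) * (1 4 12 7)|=|(1 4 12 7)(2 6 3 10 5)|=20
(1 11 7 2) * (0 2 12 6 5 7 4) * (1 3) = (0 2 3 1 11 4)(5 7 12 6) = [2, 11, 3, 1, 0, 7, 5, 12, 8, 9, 10, 4, 6]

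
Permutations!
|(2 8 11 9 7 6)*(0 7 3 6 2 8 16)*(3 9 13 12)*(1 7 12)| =|(0 12 3 6 8 11 13 1 7 2 16)| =11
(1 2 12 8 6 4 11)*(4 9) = (1 2 12 8 6 9 4 11) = [0, 2, 12, 3, 11, 5, 9, 7, 6, 4, 10, 1, 8]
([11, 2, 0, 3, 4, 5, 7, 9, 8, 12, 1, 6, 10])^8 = (0 2 1 10 12 9 7 6 11)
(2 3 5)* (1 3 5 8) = (1 3 8)(2 5) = [0, 3, 5, 8, 4, 2, 6, 7, 1]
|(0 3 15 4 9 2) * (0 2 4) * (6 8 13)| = 6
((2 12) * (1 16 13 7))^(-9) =(1 7 13 16)(2 12)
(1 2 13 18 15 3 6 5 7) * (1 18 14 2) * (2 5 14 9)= [0, 1, 13, 6, 4, 7, 14, 18, 8, 2, 10, 11, 12, 9, 5, 3, 16, 17, 15]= (2 13 9)(3 6 14 5 7 18 15)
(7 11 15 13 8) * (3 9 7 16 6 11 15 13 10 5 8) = (3 9 7 15 10 5 8 16 6 11 13) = [0, 1, 2, 9, 4, 8, 11, 15, 16, 7, 5, 13, 12, 3, 14, 10, 6]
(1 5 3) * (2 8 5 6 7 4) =(1 6 7 4 2 8 5 3) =[0, 6, 8, 1, 2, 3, 7, 4, 5]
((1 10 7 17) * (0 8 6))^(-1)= (0 6 8)(1 17 7 10)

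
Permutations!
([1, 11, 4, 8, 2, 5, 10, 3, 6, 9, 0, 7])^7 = [10, 0, 4, 7, 2, 5, 8, 11, 3, 9, 6, 1]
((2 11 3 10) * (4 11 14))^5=((2 14 4 11 3 10))^5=(2 10 3 11 4 14)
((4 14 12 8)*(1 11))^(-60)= (14)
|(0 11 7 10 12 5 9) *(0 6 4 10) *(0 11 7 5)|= 9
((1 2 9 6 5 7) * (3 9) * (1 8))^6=((1 2 3 9 6 5 7 8))^6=(1 7 6 3)(2 8 5 9)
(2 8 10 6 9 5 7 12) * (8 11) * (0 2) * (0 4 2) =(2 11 8 10 6 9 5 7 12 4) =[0, 1, 11, 3, 2, 7, 9, 12, 10, 5, 6, 8, 4]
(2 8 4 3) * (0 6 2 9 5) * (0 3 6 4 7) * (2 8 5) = (0 4 6 8 7)(2 5 3 9) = [4, 1, 5, 9, 6, 3, 8, 0, 7, 2]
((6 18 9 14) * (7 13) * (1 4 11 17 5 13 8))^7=((1 4 11 17 5 13 7 8)(6 18 9 14))^7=(1 8 7 13 5 17 11 4)(6 14 9 18)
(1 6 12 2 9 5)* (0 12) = (0 12 2 9 5 1 6) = [12, 6, 9, 3, 4, 1, 0, 7, 8, 5, 10, 11, 2]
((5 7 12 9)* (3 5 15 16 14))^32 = ((3 5 7 12 9 15 16 14))^32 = (16)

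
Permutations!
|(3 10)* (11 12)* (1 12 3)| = |(1 12 11 3 10)| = 5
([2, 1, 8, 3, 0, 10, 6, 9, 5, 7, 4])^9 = (0 5)(2 10)(4 8)(7 9)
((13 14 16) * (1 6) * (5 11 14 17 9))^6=(5 9 17 13 16 14 11)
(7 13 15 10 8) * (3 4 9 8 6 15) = (3 4 9 8 7 13)(6 15 10) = [0, 1, 2, 4, 9, 5, 15, 13, 7, 8, 6, 11, 12, 3, 14, 10]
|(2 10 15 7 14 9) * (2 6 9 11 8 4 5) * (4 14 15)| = 12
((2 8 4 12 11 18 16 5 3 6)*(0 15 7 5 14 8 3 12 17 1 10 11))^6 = (0 15 7 5 12)(1 8 18)(4 16 10)(11 17 14)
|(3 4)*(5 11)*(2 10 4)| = 4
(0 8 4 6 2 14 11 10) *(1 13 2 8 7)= [7, 13, 14, 3, 6, 5, 8, 1, 4, 9, 0, 10, 12, 2, 11]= (0 7 1 13 2 14 11 10)(4 6 8)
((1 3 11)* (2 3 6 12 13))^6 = (1 11 3 2 13 12 6)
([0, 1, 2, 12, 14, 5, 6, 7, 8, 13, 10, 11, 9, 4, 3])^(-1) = [0, 1, 2, 14, 13, 5, 6, 7, 8, 12, 10, 11, 3, 9, 4]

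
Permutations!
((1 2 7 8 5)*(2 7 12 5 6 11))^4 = (1 11)(2 7)(5 6)(8 12) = ((1 7 8 6 11 2 12 5))^4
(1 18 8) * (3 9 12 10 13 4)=(1 18 8)(3 9 12 10 13 4)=[0, 18, 2, 9, 3, 5, 6, 7, 1, 12, 13, 11, 10, 4, 14, 15, 16, 17, 8]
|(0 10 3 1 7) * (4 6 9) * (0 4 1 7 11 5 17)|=11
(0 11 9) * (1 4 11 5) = (0 5 1 4 11 9) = [5, 4, 2, 3, 11, 1, 6, 7, 8, 0, 10, 9]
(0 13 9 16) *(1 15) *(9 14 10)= (0 13 14 10 9 16)(1 15)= [13, 15, 2, 3, 4, 5, 6, 7, 8, 16, 9, 11, 12, 14, 10, 1, 0]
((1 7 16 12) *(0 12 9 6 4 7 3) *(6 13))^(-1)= (0 3 1 12)(4 6 13 9 16 7)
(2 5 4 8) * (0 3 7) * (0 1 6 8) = (0 3 7 1 6 8 2 5 4) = [3, 6, 5, 7, 0, 4, 8, 1, 2]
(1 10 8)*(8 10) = [0, 8, 2, 3, 4, 5, 6, 7, 1, 9, 10] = (10)(1 8)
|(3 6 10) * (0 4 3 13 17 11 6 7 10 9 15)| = |(0 4 3 7 10 13 17 11 6 9 15)| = 11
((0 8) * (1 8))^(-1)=((0 1 8))^(-1)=(0 8 1)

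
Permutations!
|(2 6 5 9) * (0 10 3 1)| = |(0 10 3 1)(2 6 5 9)| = 4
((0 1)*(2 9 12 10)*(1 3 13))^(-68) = (13)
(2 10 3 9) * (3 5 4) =(2 10 5 4 3 9) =[0, 1, 10, 9, 3, 4, 6, 7, 8, 2, 5]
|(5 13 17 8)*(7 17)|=|(5 13 7 17 8)|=5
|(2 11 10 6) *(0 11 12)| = |(0 11 10 6 2 12)| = 6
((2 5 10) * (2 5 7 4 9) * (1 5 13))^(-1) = ((1 5 10 13)(2 7 4 9))^(-1) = (1 13 10 5)(2 9 4 7)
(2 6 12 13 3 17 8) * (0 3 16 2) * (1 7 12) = [3, 7, 6, 17, 4, 5, 1, 12, 0, 9, 10, 11, 13, 16, 14, 15, 2, 8] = (0 3 17 8)(1 7 12 13 16 2 6)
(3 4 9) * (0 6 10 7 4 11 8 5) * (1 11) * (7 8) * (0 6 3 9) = [3, 11, 2, 1, 0, 6, 10, 4, 5, 9, 8, 7] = (0 3 1 11 7 4)(5 6 10 8)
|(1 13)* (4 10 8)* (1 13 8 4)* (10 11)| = 6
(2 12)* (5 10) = [0, 1, 12, 3, 4, 10, 6, 7, 8, 9, 5, 11, 2] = (2 12)(5 10)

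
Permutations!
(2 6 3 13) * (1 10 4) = [0, 10, 6, 13, 1, 5, 3, 7, 8, 9, 4, 11, 12, 2] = (1 10 4)(2 6 3 13)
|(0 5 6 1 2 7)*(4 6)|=7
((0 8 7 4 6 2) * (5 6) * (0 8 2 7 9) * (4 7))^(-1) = ((0 2 8 9)(4 5 6))^(-1) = (0 9 8 2)(4 6 5)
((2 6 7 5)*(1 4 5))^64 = ((1 4 5 2 6 7))^64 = (1 6 5)(2 4 7)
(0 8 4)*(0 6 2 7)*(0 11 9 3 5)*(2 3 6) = (0 8 4 2 7 11 9 6 3 5) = [8, 1, 7, 5, 2, 0, 3, 11, 4, 6, 10, 9]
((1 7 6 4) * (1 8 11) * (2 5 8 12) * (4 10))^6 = ((1 7 6 10 4 12 2 5 8 11))^6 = (1 2 6 8 4)(5 10 11 12 7)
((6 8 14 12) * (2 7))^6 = ((2 7)(6 8 14 12))^6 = (6 14)(8 12)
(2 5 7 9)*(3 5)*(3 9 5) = (2 9)(5 7) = [0, 1, 9, 3, 4, 7, 6, 5, 8, 2]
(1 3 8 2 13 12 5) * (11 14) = (1 3 8 2 13 12 5)(11 14) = [0, 3, 13, 8, 4, 1, 6, 7, 2, 9, 10, 14, 5, 12, 11]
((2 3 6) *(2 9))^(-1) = ((2 3 6 9))^(-1) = (2 9 6 3)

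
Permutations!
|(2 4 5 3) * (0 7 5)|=6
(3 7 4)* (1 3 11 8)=(1 3 7 4 11 8)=[0, 3, 2, 7, 11, 5, 6, 4, 1, 9, 10, 8]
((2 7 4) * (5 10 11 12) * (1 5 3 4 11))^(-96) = (12)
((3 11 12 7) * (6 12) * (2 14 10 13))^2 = (2 10)(3 6 7 11 12)(13 14)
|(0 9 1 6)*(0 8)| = 5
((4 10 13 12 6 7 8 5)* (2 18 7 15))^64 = ((2 18 7 8 5 4 10 13 12 6 15))^64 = (2 6 13 4 8 18 15 12 10 5 7)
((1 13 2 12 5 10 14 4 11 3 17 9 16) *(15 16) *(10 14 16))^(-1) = (1 16 10 15 9 17 3 11 4 14 5 12 2 13)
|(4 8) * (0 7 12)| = 6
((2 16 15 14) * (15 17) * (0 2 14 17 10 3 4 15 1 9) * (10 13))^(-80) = (0 17 3 16 9 15 10 2 1 4 13)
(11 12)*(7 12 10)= (7 12 11 10)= [0, 1, 2, 3, 4, 5, 6, 12, 8, 9, 7, 10, 11]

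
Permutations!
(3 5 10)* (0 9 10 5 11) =[9, 1, 2, 11, 4, 5, 6, 7, 8, 10, 3, 0] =(0 9 10 3 11)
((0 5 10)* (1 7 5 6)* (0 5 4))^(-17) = ((0 6 1 7 4)(5 10))^(-17) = (0 7 6 4 1)(5 10)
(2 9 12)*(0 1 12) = (0 1 12 2 9) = [1, 12, 9, 3, 4, 5, 6, 7, 8, 0, 10, 11, 2]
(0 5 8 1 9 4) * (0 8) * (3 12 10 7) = (0 5)(1 9 4 8)(3 12 10 7) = [5, 9, 2, 12, 8, 0, 6, 3, 1, 4, 7, 11, 10]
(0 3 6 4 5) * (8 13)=[3, 1, 2, 6, 5, 0, 4, 7, 13, 9, 10, 11, 12, 8]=(0 3 6 4 5)(8 13)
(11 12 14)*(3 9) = [0, 1, 2, 9, 4, 5, 6, 7, 8, 3, 10, 12, 14, 13, 11] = (3 9)(11 12 14)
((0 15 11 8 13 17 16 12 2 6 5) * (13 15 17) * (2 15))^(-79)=(0 17 16 12 15 11 8 2 6 5)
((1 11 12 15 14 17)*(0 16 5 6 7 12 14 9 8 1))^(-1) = (0 17 14 11 1 8 9 15 12 7 6 5 16)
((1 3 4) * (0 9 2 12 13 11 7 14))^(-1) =(0 14 7 11 13 12 2 9)(1 4 3) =((0 9 2 12 13 11 7 14)(1 3 4))^(-1)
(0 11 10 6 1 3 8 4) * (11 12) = [12, 3, 2, 8, 0, 5, 1, 7, 4, 9, 6, 10, 11] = (0 12 11 10 6 1 3 8 4)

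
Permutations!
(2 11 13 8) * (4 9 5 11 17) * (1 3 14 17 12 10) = (1 3 14 17 4 9 5 11 13 8 2 12 10) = [0, 3, 12, 14, 9, 11, 6, 7, 2, 5, 1, 13, 10, 8, 17, 15, 16, 4]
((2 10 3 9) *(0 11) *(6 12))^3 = ((0 11)(2 10 3 9)(6 12))^3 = (0 11)(2 9 3 10)(6 12)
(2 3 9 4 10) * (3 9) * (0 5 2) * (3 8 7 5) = (0 3 8 7 5 2 9 4 10) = [3, 1, 9, 8, 10, 2, 6, 5, 7, 4, 0]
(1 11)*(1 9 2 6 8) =(1 11 9 2 6 8) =[0, 11, 6, 3, 4, 5, 8, 7, 1, 2, 10, 9]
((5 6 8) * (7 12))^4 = (12)(5 6 8)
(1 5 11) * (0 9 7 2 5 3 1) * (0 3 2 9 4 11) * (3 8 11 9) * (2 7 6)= (0 4 9 6 2 5)(1 7 3)(8 11)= [4, 7, 5, 1, 9, 0, 2, 3, 11, 6, 10, 8]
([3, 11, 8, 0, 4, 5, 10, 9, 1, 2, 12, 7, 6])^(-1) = (0 3)(1 8 2 9 7 11)(6 12 10)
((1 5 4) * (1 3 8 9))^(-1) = (1 9 8 3 4 5)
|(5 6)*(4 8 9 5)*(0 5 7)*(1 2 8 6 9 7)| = 14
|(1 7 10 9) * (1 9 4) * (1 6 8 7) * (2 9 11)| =15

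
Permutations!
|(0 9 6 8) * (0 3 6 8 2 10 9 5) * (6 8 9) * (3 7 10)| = |(0 5)(2 3 8 7 10 6)| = 6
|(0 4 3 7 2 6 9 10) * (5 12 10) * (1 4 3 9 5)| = |(0 3 7 2 6 5 12 10)(1 4 9)| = 24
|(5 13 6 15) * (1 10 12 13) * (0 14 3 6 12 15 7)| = |(0 14 3 6 7)(1 10 15 5)(12 13)| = 20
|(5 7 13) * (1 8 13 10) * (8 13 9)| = |(1 13 5 7 10)(8 9)| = 10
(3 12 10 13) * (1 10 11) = (1 10 13 3 12 11) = [0, 10, 2, 12, 4, 5, 6, 7, 8, 9, 13, 1, 11, 3]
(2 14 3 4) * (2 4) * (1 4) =(1 4)(2 14 3) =[0, 4, 14, 2, 1, 5, 6, 7, 8, 9, 10, 11, 12, 13, 3]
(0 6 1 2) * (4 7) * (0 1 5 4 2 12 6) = [0, 12, 1, 3, 7, 4, 5, 2, 8, 9, 10, 11, 6] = (1 12 6 5 4 7 2)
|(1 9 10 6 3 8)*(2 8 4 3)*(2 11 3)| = 9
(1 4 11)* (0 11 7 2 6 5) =(0 11 1 4 7 2 6 5) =[11, 4, 6, 3, 7, 0, 5, 2, 8, 9, 10, 1]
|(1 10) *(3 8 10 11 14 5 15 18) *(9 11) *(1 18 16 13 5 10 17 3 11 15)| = 12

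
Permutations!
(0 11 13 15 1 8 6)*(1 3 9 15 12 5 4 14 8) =[11, 1, 2, 9, 14, 4, 0, 7, 6, 15, 10, 13, 5, 12, 8, 3] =(0 11 13 12 5 4 14 8 6)(3 9 15)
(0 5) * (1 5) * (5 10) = (0 1 10 5) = [1, 10, 2, 3, 4, 0, 6, 7, 8, 9, 5]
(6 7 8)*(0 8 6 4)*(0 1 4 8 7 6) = [7, 4, 2, 3, 1, 5, 6, 0, 8] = (8)(0 7)(1 4)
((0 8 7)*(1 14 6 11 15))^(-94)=((0 8 7)(1 14 6 11 15))^(-94)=(0 7 8)(1 14 6 11 15)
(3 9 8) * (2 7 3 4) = (2 7 3 9 8 4) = [0, 1, 7, 9, 2, 5, 6, 3, 4, 8]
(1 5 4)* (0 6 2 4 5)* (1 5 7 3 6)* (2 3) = (0 1)(2 4 5 7)(3 6) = [1, 0, 4, 6, 5, 7, 3, 2]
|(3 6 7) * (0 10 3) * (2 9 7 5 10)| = |(0 2 9 7)(3 6 5 10)| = 4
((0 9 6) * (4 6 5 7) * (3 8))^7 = ((0 9 5 7 4 6)(3 8))^7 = (0 9 5 7 4 6)(3 8)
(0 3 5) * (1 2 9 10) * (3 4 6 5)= (0 4 6 5)(1 2 9 10)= [4, 2, 9, 3, 6, 0, 5, 7, 8, 10, 1]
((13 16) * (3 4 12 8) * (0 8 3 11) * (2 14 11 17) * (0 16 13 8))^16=(2 8 11)(3 4 12)(14 17 16)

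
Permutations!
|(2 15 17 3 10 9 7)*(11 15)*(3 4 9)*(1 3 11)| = 10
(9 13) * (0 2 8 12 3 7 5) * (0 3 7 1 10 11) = [2, 10, 8, 1, 4, 3, 6, 5, 12, 13, 11, 0, 7, 9] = (0 2 8 12 7 5 3 1 10 11)(9 13)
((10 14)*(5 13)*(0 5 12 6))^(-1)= (0 6 12 13 5)(10 14)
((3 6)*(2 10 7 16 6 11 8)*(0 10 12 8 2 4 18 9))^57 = ((0 10 7 16 6 3 11 2 12 8 4 18 9))^57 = (0 3 4 7 2 9 6 8 10 11 18 16 12)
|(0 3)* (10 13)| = 2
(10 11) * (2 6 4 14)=[0, 1, 6, 3, 14, 5, 4, 7, 8, 9, 11, 10, 12, 13, 2]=(2 6 4 14)(10 11)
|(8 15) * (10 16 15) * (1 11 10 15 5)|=10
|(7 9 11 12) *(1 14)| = |(1 14)(7 9 11 12)| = 4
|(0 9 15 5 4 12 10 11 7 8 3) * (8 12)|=|(0 9 15 5 4 8 3)(7 12 10 11)|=28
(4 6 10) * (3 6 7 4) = (3 6 10)(4 7) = [0, 1, 2, 6, 7, 5, 10, 4, 8, 9, 3]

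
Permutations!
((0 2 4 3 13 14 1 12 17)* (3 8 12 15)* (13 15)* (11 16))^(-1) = ((0 2 4 8 12 17)(1 13 14)(3 15)(11 16))^(-1) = (0 17 12 8 4 2)(1 14 13)(3 15)(11 16)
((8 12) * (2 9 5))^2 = ((2 9 5)(8 12))^2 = (12)(2 5 9)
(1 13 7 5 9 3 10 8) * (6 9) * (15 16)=(1 13 7 5 6 9 3 10 8)(15 16)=[0, 13, 2, 10, 4, 6, 9, 5, 1, 3, 8, 11, 12, 7, 14, 16, 15]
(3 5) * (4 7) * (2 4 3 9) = (2 4 7 3 5 9) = [0, 1, 4, 5, 7, 9, 6, 3, 8, 2]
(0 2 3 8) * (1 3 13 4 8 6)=(0 2 13 4 8)(1 3 6)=[2, 3, 13, 6, 8, 5, 1, 7, 0, 9, 10, 11, 12, 4]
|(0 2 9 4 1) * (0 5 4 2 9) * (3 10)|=|(0 9 2)(1 5 4)(3 10)|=6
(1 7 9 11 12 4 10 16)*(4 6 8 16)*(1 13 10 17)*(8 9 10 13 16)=(1 7 10 4 17)(6 9 11 12)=[0, 7, 2, 3, 17, 5, 9, 10, 8, 11, 4, 12, 6, 13, 14, 15, 16, 1]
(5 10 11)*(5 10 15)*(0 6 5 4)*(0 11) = [6, 1, 2, 3, 11, 15, 5, 7, 8, 9, 0, 10, 12, 13, 14, 4] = (0 6 5 15 4 11 10)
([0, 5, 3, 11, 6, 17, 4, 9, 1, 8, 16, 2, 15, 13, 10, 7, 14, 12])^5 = (1 7 17 8 15 5 9 12)(2 11 3)(4 6)(10 14 16)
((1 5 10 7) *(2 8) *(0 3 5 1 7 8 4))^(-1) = (0 4 2 8 10 5 3)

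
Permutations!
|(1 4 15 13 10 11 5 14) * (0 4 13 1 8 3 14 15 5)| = 24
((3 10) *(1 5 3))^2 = (1 3)(5 10)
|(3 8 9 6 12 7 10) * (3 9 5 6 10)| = |(3 8 5 6 12 7)(9 10)| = 6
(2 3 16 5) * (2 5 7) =(2 3 16 7) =[0, 1, 3, 16, 4, 5, 6, 2, 8, 9, 10, 11, 12, 13, 14, 15, 7]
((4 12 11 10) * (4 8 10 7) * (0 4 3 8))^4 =(0 7)(3 4)(8 12)(10 11)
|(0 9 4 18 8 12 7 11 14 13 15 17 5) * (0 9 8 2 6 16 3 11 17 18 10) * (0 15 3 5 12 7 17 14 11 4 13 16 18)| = 12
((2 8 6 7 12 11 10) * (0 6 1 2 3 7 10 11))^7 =((0 6 10 3 7 12)(1 2 8))^7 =(0 6 10 3 7 12)(1 2 8)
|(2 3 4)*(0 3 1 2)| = |(0 3 4)(1 2)| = 6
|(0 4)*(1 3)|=2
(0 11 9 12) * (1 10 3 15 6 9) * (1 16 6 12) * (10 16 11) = [10, 16, 2, 15, 4, 5, 9, 7, 8, 1, 3, 11, 0, 13, 14, 12, 6] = (0 10 3 15 12)(1 16 6 9)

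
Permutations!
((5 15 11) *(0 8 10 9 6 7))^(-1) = (0 7 6 9 10 8)(5 11 15)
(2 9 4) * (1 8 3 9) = [0, 8, 1, 9, 2, 5, 6, 7, 3, 4] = (1 8 3 9 4 2)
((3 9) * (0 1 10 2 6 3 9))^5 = ((0 1 10 2 6 3))^5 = (0 3 6 2 10 1)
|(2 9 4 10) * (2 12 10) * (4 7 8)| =10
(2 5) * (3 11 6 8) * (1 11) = [0, 11, 5, 1, 4, 2, 8, 7, 3, 9, 10, 6] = (1 11 6 8 3)(2 5)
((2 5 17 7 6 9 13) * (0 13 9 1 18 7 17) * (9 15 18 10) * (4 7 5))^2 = (0 2 7 1 9 18)(4 6 10 15 5 13)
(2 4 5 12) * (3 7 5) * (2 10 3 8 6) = (2 4 8 6)(3 7 5 12 10) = [0, 1, 4, 7, 8, 12, 2, 5, 6, 9, 3, 11, 10]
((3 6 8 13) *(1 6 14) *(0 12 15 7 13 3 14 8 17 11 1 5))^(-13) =(0 12 15 7 13 14 5)(1 11 17 6)(3 8)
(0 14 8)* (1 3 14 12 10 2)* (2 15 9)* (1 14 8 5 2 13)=[12, 3, 14, 8, 4, 2, 6, 7, 0, 13, 15, 11, 10, 1, 5, 9]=(0 12 10 15 9 13 1 3 8)(2 14 5)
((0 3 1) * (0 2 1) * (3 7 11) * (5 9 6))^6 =((0 7 11 3)(1 2)(5 9 6))^6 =(0 11)(3 7)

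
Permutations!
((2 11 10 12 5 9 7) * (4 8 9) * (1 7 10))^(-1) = ((1 7 2 11)(4 8 9 10 12 5))^(-1) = (1 11 2 7)(4 5 12 10 9 8)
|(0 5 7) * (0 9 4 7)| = 6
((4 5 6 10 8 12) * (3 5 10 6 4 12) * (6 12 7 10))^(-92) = (3 12)(4 10)(5 7)(6 8)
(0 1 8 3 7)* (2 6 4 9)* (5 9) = (0 1 8 3 7)(2 6 4 5 9) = [1, 8, 6, 7, 5, 9, 4, 0, 3, 2]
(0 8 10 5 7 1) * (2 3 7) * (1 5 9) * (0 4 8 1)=(0 1 4 8 10 9)(2 3 7 5)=[1, 4, 3, 7, 8, 2, 6, 5, 10, 0, 9]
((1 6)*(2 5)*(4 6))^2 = (1 6 4)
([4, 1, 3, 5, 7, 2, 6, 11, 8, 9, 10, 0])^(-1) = [11, 1, 5, 2, 0, 3, 6, 4, 8, 9, 10, 7]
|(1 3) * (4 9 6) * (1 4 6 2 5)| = |(1 3 4 9 2 5)| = 6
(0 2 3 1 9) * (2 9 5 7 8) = (0 9)(1 5 7 8 2 3) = [9, 5, 3, 1, 4, 7, 6, 8, 2, 0]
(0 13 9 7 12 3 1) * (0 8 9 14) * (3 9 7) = (0 13 14)(1 8 7 12 9 3) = [13, 8, 2, 1, 4, 5, 6, 12, 7, 3, 10, 11, 9, 14, 0]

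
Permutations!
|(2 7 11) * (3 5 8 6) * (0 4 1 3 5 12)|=|(0 4 1 3 12)(2 7 11)(5 8 6)|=15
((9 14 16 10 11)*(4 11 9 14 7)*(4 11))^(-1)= ((7 11 14 16 10 9))^(-1)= (7 9 10 16 14 11)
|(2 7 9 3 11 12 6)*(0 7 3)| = |(0 7 9)(2 3 11 12 6)| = 15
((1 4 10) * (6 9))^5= ((1 4 10)(6 9))^5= (1 10 4)(6 9)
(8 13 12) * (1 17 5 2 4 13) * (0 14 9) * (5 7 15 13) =(0 14 9)(1 17 7 15 13 12 8)(2 4 5) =[14, 17, 4, 3, 5, 2, 6, 15, 1, 0, 10, 11, 8, 12, 9, 13, 16, 7]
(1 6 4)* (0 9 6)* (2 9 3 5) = (0 3 5 2 9 6 4 1) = [3, 0, 9, 5, 1, 2, 4, 7, 8, 6]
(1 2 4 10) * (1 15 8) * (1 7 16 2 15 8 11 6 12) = (1 15 11 6 12)(2 4 10 8 7 16) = [0, 15, 4, 3, 10, 5, 12, 16, 7, 9, 8, 6, 1, 13, 14, 11, 2]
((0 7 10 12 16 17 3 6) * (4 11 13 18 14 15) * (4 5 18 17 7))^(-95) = (0 13 6 11 3 4 17)(5 18 14 15)(7 10 12 16)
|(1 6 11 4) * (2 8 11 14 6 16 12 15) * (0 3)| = 8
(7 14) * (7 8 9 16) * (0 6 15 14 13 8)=(0 6 15 14)(7 13 8 9 16)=[6, 1, 2, 3, 4, 5, 15, 13, 9, 16, 10, 11, 12, 8, 0, 14, 7]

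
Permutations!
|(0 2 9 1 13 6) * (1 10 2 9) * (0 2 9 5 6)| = 6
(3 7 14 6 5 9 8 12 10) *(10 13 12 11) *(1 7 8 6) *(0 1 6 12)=(0 1 7 14 6 5 9 12 13)(3 8 11 10)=[1, 7, 2, 8, 4, 9, 5, 14, 11, 12, 3, 10, 13, 0, 6]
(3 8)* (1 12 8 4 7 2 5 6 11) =[0, 12, 5, 4, 7, 6, 11, 2, 3, 9, 10, 1, 8] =(1 12 8 3 4 7 2 5 6 11)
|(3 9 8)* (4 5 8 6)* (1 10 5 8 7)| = |(1 10 5 7)(3 9 6 4 8)| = 20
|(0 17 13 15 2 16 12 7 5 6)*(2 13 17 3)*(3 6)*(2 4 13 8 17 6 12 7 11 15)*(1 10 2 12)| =|(0 1 10 2 16 7 5 3 4 13 12 11 15 8 17 6)| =16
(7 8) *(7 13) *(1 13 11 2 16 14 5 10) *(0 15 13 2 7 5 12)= [15, 2, 16, 3, 4, 10, 6, 8, 11, 9, 1, 7, 0, 5, 12, 13, 14]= (0 15 13 5 10 1 2 16 14 12)(7 8 11)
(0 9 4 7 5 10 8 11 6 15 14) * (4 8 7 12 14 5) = (0 9 8 11 6 15 5 10 7 4 12 14) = [9, 1, 2, 3, 12, 10, 15, 4, 11, 8, 7, 6, 14, 13, 0, 5]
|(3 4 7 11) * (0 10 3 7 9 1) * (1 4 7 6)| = |(0 10 3 7 11 6 1)(4 9)| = 14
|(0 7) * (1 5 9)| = 6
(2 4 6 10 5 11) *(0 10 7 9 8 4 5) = (0 10)(2 5 11)(4 6 7 9 8) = [10, 1, 5, 3, 6, 11, 7, 9, 4, 8, 0, 2]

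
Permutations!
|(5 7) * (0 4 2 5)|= |(0 4 2 5 7)|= 5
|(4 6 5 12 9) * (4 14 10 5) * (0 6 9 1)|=|(0 6 4 9 14 10 5 12 1)|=9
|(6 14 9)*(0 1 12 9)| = |(0 1 12 9 6 14)| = 6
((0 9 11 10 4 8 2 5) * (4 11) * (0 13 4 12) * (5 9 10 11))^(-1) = ((0 10 5 13 4 8 2 9 12))^(-1) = (0 12 9 2 8 4 13 5 10)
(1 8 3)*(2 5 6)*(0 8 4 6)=(0 8 3 1 4 6 2 5)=[8, 4, 5, 1, 6, 0, 2, 7, 3]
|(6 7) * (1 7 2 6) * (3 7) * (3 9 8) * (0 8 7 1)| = |(0 8 3 1 9 7)(2 6)| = 6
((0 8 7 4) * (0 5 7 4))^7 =(0 4 7 8 5) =((0 8 4 5 7))^7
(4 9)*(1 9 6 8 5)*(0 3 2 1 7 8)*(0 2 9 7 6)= (0 3 9 4)(1 7 8 5 6 2)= [3, 7, 1, 9, 0, 6, 2, 8, 5, 4]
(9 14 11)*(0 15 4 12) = (0 15 4 12)(9 14 11) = [15, 1, 2, 3, 12, 5, 6, 7, 8, 14, 10, 9, 0, 13, 11, 4]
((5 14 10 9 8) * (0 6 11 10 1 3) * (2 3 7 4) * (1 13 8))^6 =(0 7 11 2 9)(1 6 4 10 3)(5 13)(8 14)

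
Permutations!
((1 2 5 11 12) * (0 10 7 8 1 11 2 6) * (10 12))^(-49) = (0 6 1 8 7 10 11 12)(2 5)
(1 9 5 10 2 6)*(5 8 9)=(1 5 10 2 6)(8 9)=[0, 5, 6, 3, 4, 10, 1, 7, 9, 8, 2]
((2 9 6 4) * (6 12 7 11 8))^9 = (2 9 12 7 11 8 6 4) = ((2 9 12 7 11 8 6 4))^9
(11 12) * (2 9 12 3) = (2 9 12 11 3) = [0, 1, 9, 2, 4, 5, 6, 7, 8, 12, 10, 3, 11]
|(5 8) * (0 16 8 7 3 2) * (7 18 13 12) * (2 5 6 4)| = 6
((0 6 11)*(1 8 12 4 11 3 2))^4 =((0 6 3 2 1 8 12 4 11))^4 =(0 1 11 2 4 3 12 6 8)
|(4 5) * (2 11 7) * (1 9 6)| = |(1 9 6)(2 11 7)(4 5)| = 6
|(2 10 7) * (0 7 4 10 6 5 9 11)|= 14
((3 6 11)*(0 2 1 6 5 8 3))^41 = ((0 2 1 6 11)(3 5 8))^41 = (0 2 1 6 11)(3 8 5)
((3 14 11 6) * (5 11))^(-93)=(3 5 6 14 11)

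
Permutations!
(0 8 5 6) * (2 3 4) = (0 8 5 6)(2 3 4) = [8, 1, 3, 4, 2, 6, 0, 7, 5]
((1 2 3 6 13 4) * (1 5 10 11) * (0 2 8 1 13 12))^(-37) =((0 2 3 6 12)(1 8)(4 5 10 11 13))^(-37) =(0 6 2 12 3)(1 8)(4 11 5 13 10)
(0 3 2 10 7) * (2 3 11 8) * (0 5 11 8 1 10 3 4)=[8, 10, 3, 4, 0, 11, 6, 5, 2, 9, 7, 1]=(0 8 2 3 4)(1 10 7 5 11)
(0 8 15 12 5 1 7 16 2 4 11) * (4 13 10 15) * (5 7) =[8, 5, 13, 3, 11, 1, 6, 16, 4, 9, 15, 0, 7, 10, 14, 12, 2] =(0 8 4 11)(1 5)(2 13 10 15 12 7 16)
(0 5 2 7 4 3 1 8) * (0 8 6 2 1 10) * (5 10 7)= (0 10)(1 6 2 5)(3 7 4)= [10, 6, 5, 7, 3, 1, 2, 4, 8, 9, 0]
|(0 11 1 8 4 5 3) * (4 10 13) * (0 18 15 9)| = |(0 11 1 8 10 13 4 5 3 18 15 9)| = 12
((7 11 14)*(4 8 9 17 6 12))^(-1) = ((4 8 9 17 6 12)(7 11 14))^(-1) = (4 12 6 17 9 8)(7 14 11)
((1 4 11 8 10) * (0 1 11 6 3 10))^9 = (0 1 4 6 3 10 11 8)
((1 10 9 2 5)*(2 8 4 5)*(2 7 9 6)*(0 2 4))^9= (0 8 9 7 2)(1 5 4 6 10)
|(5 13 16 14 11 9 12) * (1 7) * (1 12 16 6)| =|(1 7 12 5 13 6)(9 16 14 11)| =12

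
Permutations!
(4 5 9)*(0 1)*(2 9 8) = [1, 0, 9, 3, 5, 8, 6, 7, 2, 4] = (0 1)(2 9 4 5 8)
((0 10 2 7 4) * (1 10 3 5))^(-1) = (0 4 7 2 10 1 5 3)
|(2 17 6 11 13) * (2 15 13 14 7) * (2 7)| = |(2 17 6 11 14)(13 15)| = 10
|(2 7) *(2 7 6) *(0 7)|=2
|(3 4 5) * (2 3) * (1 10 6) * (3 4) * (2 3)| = 12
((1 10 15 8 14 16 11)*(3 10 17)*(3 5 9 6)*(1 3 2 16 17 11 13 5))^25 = (1 11 3 10 15 8 14 17)(2 16 13 5 9 6)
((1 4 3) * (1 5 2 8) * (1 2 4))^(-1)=((2 8)(3 5 4))^(-1)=(2 8)(3 4 5)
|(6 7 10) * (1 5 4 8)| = |(1 5 4 8)(6 7 10)| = 12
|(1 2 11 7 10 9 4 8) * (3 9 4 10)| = 9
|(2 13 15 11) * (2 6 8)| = |(2 13 15 11 6 8)| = 6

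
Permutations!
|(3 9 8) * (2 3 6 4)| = 6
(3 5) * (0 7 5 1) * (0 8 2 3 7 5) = [5, 8, 3, 1, 4, 7, 6, 0, 2] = (0 5 7)(1 8 2 3)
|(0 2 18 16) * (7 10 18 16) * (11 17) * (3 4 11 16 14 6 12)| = 30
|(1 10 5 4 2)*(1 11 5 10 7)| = |(1 7)(2 11 5 4)| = 4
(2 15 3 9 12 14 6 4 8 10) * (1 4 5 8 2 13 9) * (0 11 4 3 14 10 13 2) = (0 11 4)(1 3)(2 15 14 6 5 8 13 9 12 10) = [11, 3, 15, 1, 0, 8, 5, 7, 13, 12, 2, 4, 10, 9, 6, 14]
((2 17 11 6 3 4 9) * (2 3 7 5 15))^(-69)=((2 17 11 6 7 5 15)(3 4 9))^(-69)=(2 17 11 6 7 5 15)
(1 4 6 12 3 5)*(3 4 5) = [0, 5, 2, 3, 6, 1, 12, 7, 8, 9, 10, 11, 4] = (1 5)(4 6 12)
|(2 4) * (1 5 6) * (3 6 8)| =10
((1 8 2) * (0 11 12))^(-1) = ((0 11 12)(1 8 2))^(-1) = (0 12 11)(1 2 8)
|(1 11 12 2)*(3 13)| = 4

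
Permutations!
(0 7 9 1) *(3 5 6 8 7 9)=(0 9 1)(3 5 6 8 7)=[9, 0, 2, 5, 4, 6, 8, 3, 7, 1]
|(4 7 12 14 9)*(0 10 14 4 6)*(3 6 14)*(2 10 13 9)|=24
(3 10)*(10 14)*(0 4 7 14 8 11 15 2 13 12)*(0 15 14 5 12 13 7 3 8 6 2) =(0 4 3 6 2 7 5 12 15)(8 11 14 10) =[4, 1, 7, 6, 3, 12, 2, 5, 11, 9, 8, 14, 15, 13, 10, 0]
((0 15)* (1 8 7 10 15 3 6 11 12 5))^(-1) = (0 15 10 7 8 1 5 12 11 6 3) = ((0 3 6 11 12 5 1 8 7 10 15))^(-1)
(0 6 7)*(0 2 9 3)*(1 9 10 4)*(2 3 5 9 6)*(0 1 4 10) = (10)(0 2)(1 6 7 3)(5 9) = [2, 6, 0, 1, 4, 9, 7, 3, 8, 5, 10]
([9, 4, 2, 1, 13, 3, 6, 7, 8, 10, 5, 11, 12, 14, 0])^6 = [4, 10, 2, 9, 5, 0, 6, 7, 8, 13, 14, 11, 12, 3, 1]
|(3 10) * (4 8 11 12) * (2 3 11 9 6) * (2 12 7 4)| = |(2 3 10 11 7 4 8 9 6 12)| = 10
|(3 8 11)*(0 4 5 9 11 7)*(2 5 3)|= 20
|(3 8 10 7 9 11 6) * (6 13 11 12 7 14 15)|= |(3 8 10 14 15 6)(7 9 12)(11 13)|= 6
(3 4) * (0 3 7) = [3, 1, 2, 4, 7, 5, 6, 0] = (0 3 4 7)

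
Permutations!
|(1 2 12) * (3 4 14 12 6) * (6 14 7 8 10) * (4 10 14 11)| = 24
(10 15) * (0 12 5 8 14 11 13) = (0 12 5 8 14 11 13)(10 15) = [12, 1, 2, 3, 4, 8, 6, 7, 14, 9, 15, 13, 5, 0, 11, 10]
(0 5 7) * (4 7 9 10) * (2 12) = (0 5 9 10 4 7)(2 12) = [5, 1, 12, 3, 7, 9, 6, 0, 8, 10, 4, 11, 2]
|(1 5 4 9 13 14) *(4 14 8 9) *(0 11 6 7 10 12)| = |(0 11 6 7 10 12)(1 5 14)(8 9 13)| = 6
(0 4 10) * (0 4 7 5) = (0 7 5)(4 10) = [7, 1, 2, 3, 10, 0, 6, 5, 8, 9, 4]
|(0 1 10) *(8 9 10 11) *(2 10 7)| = |(0 1 11 8 9 7 2 10)| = 8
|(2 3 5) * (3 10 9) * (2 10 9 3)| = |(2 9)(3 5 10)| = 6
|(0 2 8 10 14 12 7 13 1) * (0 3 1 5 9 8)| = 8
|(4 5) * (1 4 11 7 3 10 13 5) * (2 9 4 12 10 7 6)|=|(1 12 10 13 5 11 6 2 9 4)(3 7)|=10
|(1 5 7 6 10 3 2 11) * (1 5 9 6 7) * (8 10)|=9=|(1 9 6 8 10 3 2 11 5)|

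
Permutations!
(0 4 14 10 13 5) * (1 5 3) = (0 4 14 10 13 3 1 5) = [4, 5, 2, 1, 14, 0, 6, 7, 8, 9, 13, 11, 12, 3, 10]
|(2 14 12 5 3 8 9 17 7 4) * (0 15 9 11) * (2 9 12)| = 28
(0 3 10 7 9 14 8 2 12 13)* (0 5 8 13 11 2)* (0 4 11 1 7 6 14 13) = (0 3 10 6 14)(1 7 9 13 5 8 4 11 2 12) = [3, 7, 12, 10, 11, 8, 14, 9, 4, 13, 6, 2, 1, 5, 0]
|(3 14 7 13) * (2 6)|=4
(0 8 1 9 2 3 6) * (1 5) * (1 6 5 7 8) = [1, 9, 3, 5, 4, 6, 0, 8, 7, 2] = (0 1 9 2 3 5 6)(7 8)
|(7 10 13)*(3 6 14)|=|(3 6 14)(7 10 13)|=3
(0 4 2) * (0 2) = [4, 1, 2, 3, 0] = (0 4)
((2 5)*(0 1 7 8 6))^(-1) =(0 6 8 7 1)(2 5)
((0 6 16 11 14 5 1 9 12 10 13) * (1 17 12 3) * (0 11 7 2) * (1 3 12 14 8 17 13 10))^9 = (0 2 7 16 6)(5 8)(11 14)(13 17)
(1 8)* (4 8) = [0, 4, 2, 3, 8, 5, 6, 7, 1] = (1 4 8)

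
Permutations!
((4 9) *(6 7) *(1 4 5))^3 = (1 5 9 4)(6 7) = ((1 4 9 5)(6 7))^3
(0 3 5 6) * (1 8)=(0 3 5 6)(1 8)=[3, 8, 2, 5, 4, 6, 0, 7, 1]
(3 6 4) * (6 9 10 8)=(3 9 10 8 6 4)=[0, 1, 2, 9, 3, 5, 4, 7, 6, 10, 8]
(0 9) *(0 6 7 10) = [9, 1, 2, 3, 4, 5, 7, 10, 8, 6, 0] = (0 9 6 7 10)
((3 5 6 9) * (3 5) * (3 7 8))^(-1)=((3 7 8)(5 6 9))^(-1)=(3 8 7)(5 9 6)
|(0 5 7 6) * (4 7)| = 5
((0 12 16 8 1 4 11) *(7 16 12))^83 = ((0 7 16 8 1 4 11))^83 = (0 11 4 1 8 16 7)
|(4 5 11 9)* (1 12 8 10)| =|(1 12 8 10)(4 5 11 9)| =4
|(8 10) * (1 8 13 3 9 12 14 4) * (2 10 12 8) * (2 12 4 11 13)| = 18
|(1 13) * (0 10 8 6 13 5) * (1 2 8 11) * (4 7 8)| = |(0 10 11 1 5)(2 4 7 8 6 13)| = 30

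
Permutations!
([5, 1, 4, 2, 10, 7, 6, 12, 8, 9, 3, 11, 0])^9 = [5, 1, 4, 2, 10, 7, 6, 12, 8, 9, 3, 11, 0]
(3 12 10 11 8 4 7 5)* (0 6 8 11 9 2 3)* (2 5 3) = (0 6 8 4 7 3 12 10 9 5) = [6, 1, 2, 12, 7, 0, 8, 3, 4, 5, 9, 11, 10]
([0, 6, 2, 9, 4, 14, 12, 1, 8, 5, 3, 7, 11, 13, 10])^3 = [0, 11, 2, 14, 4, 3, 7, 12, 8, 10, 5, 6, 1, 13, 9]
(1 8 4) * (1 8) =(4 8) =[0, 1, 2, 3, 8, 5, 6, 7, 4]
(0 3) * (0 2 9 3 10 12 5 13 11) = (0 10 12 5 13 11)(2 9 3) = [10, 1, 9, 2, 4, 13, 6, 7, 8, 3, 12, 0, 5, 11]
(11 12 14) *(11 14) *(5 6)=(14)(5 6)(11 12)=[0, 1, 2, 3, 4, 6, 5, 7, 8, 9, 10, 12, 11, 13, 14]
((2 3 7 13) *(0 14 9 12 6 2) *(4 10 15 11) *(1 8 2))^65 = ((0 14 9 12 6 1 8 2 3 7 13)(4 10 15 11))^65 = (0 13 7 3 2 8 1 6 12 9 14)(4 10 15 11)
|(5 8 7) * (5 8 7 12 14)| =5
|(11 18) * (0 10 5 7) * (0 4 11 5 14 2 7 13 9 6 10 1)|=|(0 1)(2 7 4 11 18 5 13 9 6 10 14)|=22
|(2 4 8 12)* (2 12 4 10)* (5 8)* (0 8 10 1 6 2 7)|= |(12)(0 8 4 5 10 7)(1 6 2)|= 6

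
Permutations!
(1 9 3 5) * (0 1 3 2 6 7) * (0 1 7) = (0 7 1 9 2 6)(3 5) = [7, 9, 6, 5, 4, 3, 0, 1, 8, 2]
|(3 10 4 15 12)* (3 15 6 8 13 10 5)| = |(3 5)(4 6 8 13 10)(12 15)| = 10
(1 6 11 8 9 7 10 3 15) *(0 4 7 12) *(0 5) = (0 4 7 10 3 15 1 6 11 8 9 12 5) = [4, 6, 2, 15, 7, 0, 11, 10, 9, 12, 3, 8, 5, 13, 14, 1]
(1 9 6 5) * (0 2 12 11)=[2, 9, 12, 3, 4, 1, 5, 7, 8, 6, 10, 0, 11]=(0 2 12 11)(1 9 6 5)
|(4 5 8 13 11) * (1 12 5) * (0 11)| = 8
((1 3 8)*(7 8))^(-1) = (1 8 7 3)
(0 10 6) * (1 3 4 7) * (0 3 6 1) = (0 10 1 6 3 4 7) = [10, 6, 2, 4, 7, 5, 3, 0, 8, 9, 1]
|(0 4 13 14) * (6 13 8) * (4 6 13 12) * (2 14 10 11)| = 10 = |(0 6 12 4 8 13 10 11 2 14)|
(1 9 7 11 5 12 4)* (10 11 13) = (1 9 7 13 10 11 5 12 4) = [0, 9, 2, 3, 1, 12, 6, 13, 8, 7, 11, 5, 4, 10]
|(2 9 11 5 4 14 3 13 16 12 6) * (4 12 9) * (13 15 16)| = 11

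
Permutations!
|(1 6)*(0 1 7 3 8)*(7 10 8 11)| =15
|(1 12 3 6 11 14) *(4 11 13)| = 8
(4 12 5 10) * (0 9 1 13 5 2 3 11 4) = (0 9 1 13 5 10)(2 3 11 4 12) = [9, 13, 3, 11, 12, 10, 6, 7, 8, 1, 0, 4, 2, 5]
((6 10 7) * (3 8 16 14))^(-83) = ((3 8 16 14)(6 10 7))^(-83) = (3 8 16 14)(6 10 7)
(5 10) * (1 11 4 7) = (1 11 4 7)(5 10) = [0, 11, 2, 3, 7, 10, 6, 1, 8, 9, 5, 4]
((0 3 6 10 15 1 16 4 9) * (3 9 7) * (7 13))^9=(16)(0 9)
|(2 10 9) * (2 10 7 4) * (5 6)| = 6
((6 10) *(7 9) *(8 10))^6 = (10)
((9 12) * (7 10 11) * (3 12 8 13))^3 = (3 8 12 13 9)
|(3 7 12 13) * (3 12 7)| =|(12 13)| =2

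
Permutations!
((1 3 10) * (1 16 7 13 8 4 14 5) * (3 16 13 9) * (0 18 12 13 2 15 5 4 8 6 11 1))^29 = (0 5 15 2 10 3 9 7 16 1 11 6 13 12 18)(4 14) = ((0 18 12 13 6 11 1 16 7 9 3 10 2 15 5)(4 14))^29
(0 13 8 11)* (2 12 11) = (0 13 8 2 12 11) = [13, 1, 12, 3, 4, 5, 6, 7, 2, 9, 10, 0, 11, 8]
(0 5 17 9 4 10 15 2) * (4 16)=[5, 1, 0, 3, 10, 17, 6, 7, 8, 16, 15, 11, 12, 13, 14, 2, 4, 9]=(0 5 17 9 16 4 10 15 2)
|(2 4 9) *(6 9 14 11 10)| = |(2 4 14 11 10 6 9)| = 7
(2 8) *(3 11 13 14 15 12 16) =(2 8)(3 11 13 14 15 12 16) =[0, 1, 8, 11, 4, 5, 6, 7, 2, 9, 10, 13, 16, 14, 15, 12, 3]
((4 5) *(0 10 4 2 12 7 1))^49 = (0 10 4 5 2 12 7 1)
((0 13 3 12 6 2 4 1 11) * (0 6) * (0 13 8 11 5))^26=(0 11 2 1)(3 13 12)(4 5 8 6)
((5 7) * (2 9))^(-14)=(9)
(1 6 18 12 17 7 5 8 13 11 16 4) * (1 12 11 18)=(1 6)(4 12 17 7 5 8 13 18 11 16)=[0, 6, 2, 3, 12, 8, 1, 5, 13, 9, 10, 16, 17, 18, 14, 15, 4, 7, 11]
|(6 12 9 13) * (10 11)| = |(6 12 9 13)(10 11)| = 4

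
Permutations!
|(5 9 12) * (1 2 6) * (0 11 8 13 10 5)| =24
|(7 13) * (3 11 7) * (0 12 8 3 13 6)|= |(13)(0 12 8 3 11 7 6)|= 7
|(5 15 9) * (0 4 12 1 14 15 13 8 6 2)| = 12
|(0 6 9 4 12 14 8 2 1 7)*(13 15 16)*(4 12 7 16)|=13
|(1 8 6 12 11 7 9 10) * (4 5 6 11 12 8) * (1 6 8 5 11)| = 9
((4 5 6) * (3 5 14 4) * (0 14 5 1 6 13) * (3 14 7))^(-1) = (0 13 5 4 14 6 1 3 7)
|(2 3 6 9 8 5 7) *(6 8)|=|(2 3 8 5 7)(6 9)|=10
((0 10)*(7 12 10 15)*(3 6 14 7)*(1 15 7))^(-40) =(15)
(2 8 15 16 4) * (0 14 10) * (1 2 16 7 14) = (0 1 2 8 15 7 14 10)(4 16) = [1, 2, 8, 3, 16, 5, 6, 14, 15, 9, 0, 11, 12, 13, 10, 7, 4]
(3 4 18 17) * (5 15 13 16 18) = (3 4 5 15 13 16 18 17) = [0, 1, 2, 4, 5, 15, 6, 7, 8, 9, 10, 11, 12, 16, 14, 13, 18, 3, 17]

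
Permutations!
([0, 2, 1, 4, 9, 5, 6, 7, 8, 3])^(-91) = (1 2)(3 9 4)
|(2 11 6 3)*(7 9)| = 4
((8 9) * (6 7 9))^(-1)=(6 8 9 7)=((6 7 9 8))^(-1)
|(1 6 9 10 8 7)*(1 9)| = 4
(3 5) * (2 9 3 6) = (2 9 3 5 6) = [0, 1, 9, 5, 4, 6, 2, 7, 8, 3]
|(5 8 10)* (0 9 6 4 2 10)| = 8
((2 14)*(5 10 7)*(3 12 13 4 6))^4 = ((2 14)(3 12 13 4 6)(5 10 7))^4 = (14)(3 6 4 13 12)(5 10 7)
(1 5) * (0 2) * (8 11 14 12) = (0 2)(1 5)(8 11 14 12) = [2, 5, 0, 3, 4, 1, 6, 7, 11, 9, 10, 14, 8, 13, 12]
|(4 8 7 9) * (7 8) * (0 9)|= 4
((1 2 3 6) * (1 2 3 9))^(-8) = (1 6 9 3 2)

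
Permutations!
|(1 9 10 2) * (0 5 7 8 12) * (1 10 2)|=20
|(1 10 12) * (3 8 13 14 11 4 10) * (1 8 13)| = 9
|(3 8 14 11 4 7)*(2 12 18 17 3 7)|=9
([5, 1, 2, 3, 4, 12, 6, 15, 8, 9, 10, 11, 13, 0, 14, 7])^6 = (15)(0 12)(5 13)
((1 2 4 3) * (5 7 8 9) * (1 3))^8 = ((1 2 4)(5 7 8 9))^8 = (9)(1 4 2)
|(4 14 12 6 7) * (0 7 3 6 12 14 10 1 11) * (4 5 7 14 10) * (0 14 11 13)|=6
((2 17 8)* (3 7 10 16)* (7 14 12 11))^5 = (2 8 17)(3 10 11 14 16 7 12)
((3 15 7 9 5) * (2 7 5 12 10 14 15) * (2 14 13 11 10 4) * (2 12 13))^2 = ((2 7 9 13 11 10)(3 14 15 5)(4 12))^2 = (2 9 11)(3 15)(5 14)(7 13 10)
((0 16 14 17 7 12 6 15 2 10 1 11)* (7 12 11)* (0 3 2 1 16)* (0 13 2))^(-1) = ((0 13 2 10 16 14 17 12 6 15 1 7 11 3))^(-1) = (0 3 11 7 1 15 6 12 17 14 16 10 2 13)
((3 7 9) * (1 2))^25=(1 2)(3 7 9)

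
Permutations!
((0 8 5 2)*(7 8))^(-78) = ((0 7 8 5 2))^(-78) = (0 8 2 7 5)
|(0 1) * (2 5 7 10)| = |(0 1)(2 5 7 10)| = 4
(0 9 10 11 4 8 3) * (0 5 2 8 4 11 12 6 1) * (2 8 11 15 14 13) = (0 9 10 12 6 1)(2 11 15 14 13)(3 5 8) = [9, 0, 11, 5, 4, 8, 1, 7, 3, 10, 12, 15, 6, 2, 13, 14]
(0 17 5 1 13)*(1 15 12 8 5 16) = (0 17 16 1 13)(5 15 12 8) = [17, 13, 2, 3, 4, 15, 6, 7, 5, 9, 10, 11, 8, 0, 14, 12, 1, 16]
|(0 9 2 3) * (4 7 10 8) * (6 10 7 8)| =4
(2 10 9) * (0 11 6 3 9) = [11, 1, 10, 9, 4, 5, 3, 7, 8, 2, 0, 6] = (0 11 6 3 9 2 10)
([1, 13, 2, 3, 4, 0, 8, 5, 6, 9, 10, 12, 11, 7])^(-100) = [0, 1, 2, 3, 4, 5, 6, 7, 8, 9, 10, 11, 12, 13]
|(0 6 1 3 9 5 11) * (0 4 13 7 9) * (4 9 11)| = 12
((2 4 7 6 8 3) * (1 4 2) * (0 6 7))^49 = ((0 6 8 3 1 4))^49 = (0 6 8 3 1 4)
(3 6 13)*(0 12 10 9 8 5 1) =[12, 0, 2, 6, 4, 1, 13, 7, 5, 8, 9, 11, 10, 3] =(0 12 10 9 8 5 1)(3 6 13)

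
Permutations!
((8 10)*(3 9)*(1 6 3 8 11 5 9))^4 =(1 6 3)(5 11 10 8 9)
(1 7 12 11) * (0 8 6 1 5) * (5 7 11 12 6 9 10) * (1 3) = [8, 11, 2, 1, 4, 0, 3, 6, 9, 10, 5, 7, 12] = (12)(0 8 9 10 5)(1 11 7 6 3)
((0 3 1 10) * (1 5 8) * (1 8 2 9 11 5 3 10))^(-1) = ((0 10)(2 9 11 5))^(-1) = (0 10)(2 5 11 9)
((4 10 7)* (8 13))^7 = ((4 10 7)(8 13))^7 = (4 10 7)(8 13)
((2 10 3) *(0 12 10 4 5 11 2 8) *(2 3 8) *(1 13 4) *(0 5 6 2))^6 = ((0 12 10 8 5 11 3)(1 13 4 6 2))^6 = (0 3 11 5 8 10 12)(1 13 4 6 2)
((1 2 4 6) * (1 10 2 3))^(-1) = ((1 3)(2 4 6 10))^(-1) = (1 3)(2 10 6 4)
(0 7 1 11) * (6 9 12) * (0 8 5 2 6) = [7, 11, 6, 3, 4, 2, 9, 1, 5, 12, 10, 8, 0] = (0 7 1 11 8 5 2 6 9 12)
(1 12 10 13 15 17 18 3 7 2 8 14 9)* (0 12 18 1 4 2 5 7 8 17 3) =(0 12 10 13 15 3 8 14 9 4 2 17 1 18)(5 7) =[12, 18, 17, 8, 2, 7, 6, 5, 14, 4, 13, 11, 10, 15, 9, 3, 16, 1, 0]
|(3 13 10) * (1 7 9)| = 3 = |(1 7 9)(3 13 10)|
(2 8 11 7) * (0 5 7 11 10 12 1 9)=(0 5 7 2 8 10 12 1 9)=[5, 9, 8, 3, 4, 7, 6, 2, 10, 0, 12, 11, 1]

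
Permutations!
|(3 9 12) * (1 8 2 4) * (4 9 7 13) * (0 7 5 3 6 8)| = 10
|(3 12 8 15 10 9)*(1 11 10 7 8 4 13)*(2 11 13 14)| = |(1 13)(2 11 10 9 3 12 4 14)(7 8 15)| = 24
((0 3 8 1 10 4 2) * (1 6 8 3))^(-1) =((0 1 10 4 2)(6 8))^(-1) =(0 2 4 10 1)(6 8)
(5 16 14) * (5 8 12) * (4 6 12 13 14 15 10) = (4 6 12 5 16 15 10)(8 13 14) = [0, 1, 2, 3, 6, 16, 12, 7, 13, 9, 4, 11, 5, 14, 8, 10, 15]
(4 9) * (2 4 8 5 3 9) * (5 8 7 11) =(2 4)(3 9 7 11 5) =[0, 1, 4, 9, 2, 3, 6, 11, 8, 7, 10, 5]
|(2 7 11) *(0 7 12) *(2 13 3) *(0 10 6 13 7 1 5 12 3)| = 14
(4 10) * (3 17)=(3 17)(4 10)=[0, 1, 2, 17, 10, 5, 6, 7, 8, 9, 4, 11, 12, 13, 14, 15, 16, 3]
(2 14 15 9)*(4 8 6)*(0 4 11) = (0 4 8 6 11)(2 14 15 9) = [4, 1, 14, 3, 8, 5, 11, 7, 6, 2, 10, 0, 12, 13, 15, 9]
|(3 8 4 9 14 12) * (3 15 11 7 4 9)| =|(3 8 9 14 12 15 11 7 4)| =9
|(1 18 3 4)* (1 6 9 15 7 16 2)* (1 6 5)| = 30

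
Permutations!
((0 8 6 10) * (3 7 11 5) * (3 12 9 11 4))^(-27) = ((0 8 6 10)(3 7 4)(5 12 9 11))^(-27) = (0 8 6 10)(5 12 9 11)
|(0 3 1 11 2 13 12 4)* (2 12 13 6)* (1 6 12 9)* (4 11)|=9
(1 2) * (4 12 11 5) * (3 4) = [0, 2, 1, 4, 12, 3, 6, 7, 8, 9, 10, 5, 11] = (1 2)(3 4 12 11 5)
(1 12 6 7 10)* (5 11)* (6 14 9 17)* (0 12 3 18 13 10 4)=(0 12 14 9 17 6 7 4)(1 3 18 13 10)(5 11)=[12, 3, 2, 18, 0, 11, 7, 4, 8, 17, 1, 5, 14, 10, 9, 15, 16, 6, 13]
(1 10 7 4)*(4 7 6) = (1 10 6 4) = [0, 10, 2, 3, 1, 5, 4, 7, 8, 9, 6]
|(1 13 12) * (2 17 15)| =|(1 13 12)(2 17 15)| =3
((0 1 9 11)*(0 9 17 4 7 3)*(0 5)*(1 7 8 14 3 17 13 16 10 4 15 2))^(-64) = ((0 7 17 15 2 1 13 16 10 4 8 14 3 5)(9 11))^(-64) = (0 13 3 2 8 17 10)(1 14 15 4 7 16 5)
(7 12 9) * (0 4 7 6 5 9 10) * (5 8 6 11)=(0 4 7 12 10)(5 9 11)(6 8)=[4, 1, 2, 3, 7, 9, 8, 12, 6, 11, 0, 5, 10]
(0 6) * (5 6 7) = (0 7 5 6) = [7, 1, 2, 3, 4, 6, 0, 5]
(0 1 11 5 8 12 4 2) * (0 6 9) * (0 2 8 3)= (0 1 11 5 3)(2 6 9)(4 8 12)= [1, 11, 6, 0, 8, 3, 9, 7, 12, 2, 10, 5, 4]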